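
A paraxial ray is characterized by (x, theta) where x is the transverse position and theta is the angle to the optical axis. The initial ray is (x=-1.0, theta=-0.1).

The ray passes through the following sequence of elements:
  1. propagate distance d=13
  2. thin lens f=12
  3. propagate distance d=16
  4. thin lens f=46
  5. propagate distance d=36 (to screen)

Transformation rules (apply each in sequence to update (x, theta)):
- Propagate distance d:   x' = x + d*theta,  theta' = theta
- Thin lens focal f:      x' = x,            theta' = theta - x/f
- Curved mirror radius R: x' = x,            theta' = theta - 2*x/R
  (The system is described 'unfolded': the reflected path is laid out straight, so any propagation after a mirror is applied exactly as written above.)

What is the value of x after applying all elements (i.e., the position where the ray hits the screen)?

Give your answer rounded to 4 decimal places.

Answer: 3.1188

Derivation:
Initial: x=-1.0000 theta=-0.1000
After 1 (propagate distance d=13): x=-2.3000 theta=-0.1000
After 2 (thin lens f=12): x=-2.3000 theta=11/120 (≈0.0917)
After 3 (propagate distance d=16): x=-5/6 (≈-0.8333) theta=11/120 (≈0.0917)
After 4 (thin lens f=46): x=-5/6 (≈-0.8333) theta=101/920 (≈0.1098)
After 5 (propagate distance d=36 (to screen)): x=1076/345 (≈3.1188) theta=101/920 (≈0.1098)
Rounded to 4 decimal places: x = 3.1188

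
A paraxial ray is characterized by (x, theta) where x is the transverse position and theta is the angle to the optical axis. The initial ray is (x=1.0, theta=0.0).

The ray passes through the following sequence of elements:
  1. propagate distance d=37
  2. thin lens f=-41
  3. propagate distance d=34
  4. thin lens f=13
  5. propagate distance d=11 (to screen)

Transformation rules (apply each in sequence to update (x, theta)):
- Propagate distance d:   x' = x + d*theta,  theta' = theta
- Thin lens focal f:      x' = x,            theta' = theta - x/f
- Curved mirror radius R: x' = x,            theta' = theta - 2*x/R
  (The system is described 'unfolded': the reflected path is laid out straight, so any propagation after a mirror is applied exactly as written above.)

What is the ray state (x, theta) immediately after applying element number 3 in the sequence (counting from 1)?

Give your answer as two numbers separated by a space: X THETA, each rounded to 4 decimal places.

Initial: x=1.0000 theta=0.0000
After 1 (propagate distance d=37): x=1.0000 theta=0.0000
After 2 (thin lens f=-41): x=1.0000 theta=1/41 (≈0.0244)
After 3 (propagate distance d=34): x=75/41 (≈1.8293) theta=1/41 (≈0.0244)
Rounded to 4 decimal places: x = 1.8293, theta = 0.0244

Answer: 1.8293 0.0244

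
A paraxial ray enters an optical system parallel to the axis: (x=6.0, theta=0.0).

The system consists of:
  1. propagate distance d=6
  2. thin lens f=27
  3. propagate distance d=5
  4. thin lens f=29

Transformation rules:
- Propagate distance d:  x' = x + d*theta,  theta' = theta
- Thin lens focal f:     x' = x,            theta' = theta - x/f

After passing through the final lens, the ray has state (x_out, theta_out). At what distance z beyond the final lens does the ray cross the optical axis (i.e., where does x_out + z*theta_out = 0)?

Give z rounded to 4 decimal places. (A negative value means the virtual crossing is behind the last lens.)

Initial: x=6.0000 theta=0.0000
After 1 (propagate distance d=6): x=6.0000 theta=0.0000
After 2 (thin lens f=27): x=6.0000 theta=-2/9 (≈-0.2222)
After 3 (propagate distance d=5): x=44/9 (≈4.8889) theta=-2/9 (≈-0.2222)
After 4 (thin lens f=29): x=44/9 (≈4.8889) theta=-34/87 (≈-0.3908)
z_focus = -x_out/theta_out = -(44/9)/(-34/87) = 638/51 ≈ 12.5098
Rounded to 4 decimal places: z = 12.5098

Answer: 12.5098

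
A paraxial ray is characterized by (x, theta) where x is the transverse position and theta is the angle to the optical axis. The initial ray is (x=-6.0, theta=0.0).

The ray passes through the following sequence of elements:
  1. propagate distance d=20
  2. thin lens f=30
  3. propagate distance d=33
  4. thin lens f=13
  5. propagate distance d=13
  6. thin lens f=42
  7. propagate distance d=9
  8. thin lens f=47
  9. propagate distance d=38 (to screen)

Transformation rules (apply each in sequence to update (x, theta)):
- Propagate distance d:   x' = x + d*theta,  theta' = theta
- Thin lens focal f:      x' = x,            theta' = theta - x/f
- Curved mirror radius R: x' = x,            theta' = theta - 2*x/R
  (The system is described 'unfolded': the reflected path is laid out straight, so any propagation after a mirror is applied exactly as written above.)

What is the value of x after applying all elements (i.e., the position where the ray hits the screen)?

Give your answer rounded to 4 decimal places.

Answer: 4.1501

Derivation:
Initial: x=-6.0000 theta=0.0000
After 1 (propagate distance d=20): x=-6.0000 theta=0.0000
After 2 (thin lens f=30): x=-6.0000 theta=0.2000
After 3 (propagate distance d=33): x=0.6000 theta=0.2000
After 4 (thin lens f=13): x=0.6000 theta=2/13 (≈0.1538)
After 5 (propagate distance d=13): x=2.6000 theta=2/13 (≈0.1538)
After 6 (thin lens f=42): x=2.6000 theta=251/2730 (≈0.0919)
After 7 (propagate distance d=9): x=3119/910 (≈3.4275) theta=251/2730 (≈0.0919)
After 8 (thin lens f=47): x=3119/910 (≈3.4275) theta=244/12831 (≈0.0190)
After 9 (propagate distance d=38 (to screen)): x=532499/128310 (≈4.1501) theta=244/12831 (≈0.0190)
Rounded to 4 decimal places: x = 4.1501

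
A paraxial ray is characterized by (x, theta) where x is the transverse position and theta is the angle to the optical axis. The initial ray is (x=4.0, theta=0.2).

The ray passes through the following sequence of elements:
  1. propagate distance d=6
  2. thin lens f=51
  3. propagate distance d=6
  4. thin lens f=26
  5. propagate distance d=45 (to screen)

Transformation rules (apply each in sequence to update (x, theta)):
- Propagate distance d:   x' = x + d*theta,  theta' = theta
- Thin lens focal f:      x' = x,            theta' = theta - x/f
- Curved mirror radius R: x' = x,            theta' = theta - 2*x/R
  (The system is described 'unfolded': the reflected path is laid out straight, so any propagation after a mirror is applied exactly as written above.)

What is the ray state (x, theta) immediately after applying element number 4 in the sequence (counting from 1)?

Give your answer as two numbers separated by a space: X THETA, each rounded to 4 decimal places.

Answer: 5.7882 -0.1246

Derivation:
Initial: x=4.0000 theta=0.2000
After 1 (propagate distance d=6): x=5.2000 theta=0.2000
After 2 (thin lens f=51): x=5.2000 theta=5/51 (≈0.0980)
After 3 (propagate distance d=6): x=492/85 (≈5.7882) theta=5/51 (≈0.0980)
After 4 (thin lens f=26): x=492/85 (≈5.7882) theta=-413/3315 (≈-0.1246)
Rounded to 4 decimal places: x = 5.7882, theta = -0.1246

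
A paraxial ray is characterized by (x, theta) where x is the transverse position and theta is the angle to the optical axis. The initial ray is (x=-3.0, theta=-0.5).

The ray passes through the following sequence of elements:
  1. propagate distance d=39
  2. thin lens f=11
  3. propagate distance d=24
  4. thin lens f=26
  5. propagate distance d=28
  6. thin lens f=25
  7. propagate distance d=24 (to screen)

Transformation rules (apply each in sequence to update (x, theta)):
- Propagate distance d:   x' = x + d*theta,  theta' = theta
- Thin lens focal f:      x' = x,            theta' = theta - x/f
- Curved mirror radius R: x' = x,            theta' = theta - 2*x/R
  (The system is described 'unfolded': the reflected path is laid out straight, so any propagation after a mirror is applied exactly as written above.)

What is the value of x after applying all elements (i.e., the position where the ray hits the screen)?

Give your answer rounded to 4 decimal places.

Initial: x=-3.0000 theta=-0.5000
After 1 (propagate distance d=39): x=-22.5000 theta=-0.5000
After 2 (thin lens f=11): x=-22.5000 theta=17/11 (≈1.5455)
After 3 (propagate distance d=24): x=321/22 (≈14.5909) theta=17/11 (≈1.5455)
After 4 (thin lens f=26): x=321/22 (≈14.5909) theta=563/572 (≈0.9843)
After 5 (propagate distance d=28): x=12055/286 (≈42.1503) theta=563/572 (≈0.9843)
After 6 (thin lens f=25): x=12055/286 (≈42.1503) theta=-2007/2860 (≈-0.7017)
After 7 (propagate distance d=24 (to screen)): x=36191/1430 (≈25.3084) theta=-2007/2860 (≈-0.7017)
Rounded to 4 decimal places: x = 25.3084

Answer: 25.3084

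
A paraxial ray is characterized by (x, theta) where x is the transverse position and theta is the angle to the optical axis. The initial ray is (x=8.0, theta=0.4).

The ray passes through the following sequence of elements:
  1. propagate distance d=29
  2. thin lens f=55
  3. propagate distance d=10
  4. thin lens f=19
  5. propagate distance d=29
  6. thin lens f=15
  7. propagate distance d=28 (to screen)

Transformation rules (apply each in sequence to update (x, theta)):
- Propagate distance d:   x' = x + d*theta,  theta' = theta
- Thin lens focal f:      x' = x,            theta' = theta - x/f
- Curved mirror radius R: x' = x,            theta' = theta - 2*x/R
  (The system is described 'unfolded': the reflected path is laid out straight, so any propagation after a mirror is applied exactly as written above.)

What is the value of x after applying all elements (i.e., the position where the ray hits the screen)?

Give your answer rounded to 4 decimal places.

Initial: x=8.0000 theta=0.4000
After 1 (propagate distance d=29): x=19.6000 theta=0.4000
After 2 (thin lens f=55): x=19.6000 theta=12/275 (≈0.0436)
After 3 (propagate distance d=10): x=1102/55 (≈20.0364) theta=12/275 (≈0.0436)
After 4 (thin lens f=19): x=1102/55 (≈20.0364) theta=-278/275 (≈-1.0109)
After 5 (propagate distance d=29): x=-9.2800 theta=-278/275 (≈-1.0109)
After 6 (thin lens f=15): x=-9.2800 theta=-1618/4125 (≈-0.3922)
After 7 (propagate distance d=28 (to screen)): x=-83584/4125 (≈-20.2628) theta=-1618/4125 (≈-0.3922)
Rounded to 4 decimal places: x = -20.2628

Answer: -20.2628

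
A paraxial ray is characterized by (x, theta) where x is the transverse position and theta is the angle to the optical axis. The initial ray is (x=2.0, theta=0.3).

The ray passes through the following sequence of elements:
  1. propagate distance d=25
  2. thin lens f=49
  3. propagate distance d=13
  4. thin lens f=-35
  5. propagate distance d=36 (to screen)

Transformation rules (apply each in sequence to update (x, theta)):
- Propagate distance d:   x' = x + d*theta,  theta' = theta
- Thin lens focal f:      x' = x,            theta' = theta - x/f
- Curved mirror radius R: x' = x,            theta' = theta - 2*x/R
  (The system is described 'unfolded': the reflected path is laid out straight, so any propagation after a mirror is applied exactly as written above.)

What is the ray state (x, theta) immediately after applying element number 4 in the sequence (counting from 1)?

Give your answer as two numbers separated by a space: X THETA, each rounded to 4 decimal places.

Initial: x=2.0000 theta=0.3000
After 1 (propagate distance d=25): x=9.5000 theta=0.3000
After 2 (thin lens f=49): x=9.5000 theta=26/245 (≈0.1061)
After 3 (propagate distance d=13): x=5331/490 (≈10.8796) theta=26/245 (≈0.1061)
After 4 (thin lens f=-35): x=5331/490 (≈10.8796) theta=7151/17150 (≈0.4170)
Rounded to 4 decimal places: x = 10.8796, theta = 0.4170

Answer: 10.8796 0.4170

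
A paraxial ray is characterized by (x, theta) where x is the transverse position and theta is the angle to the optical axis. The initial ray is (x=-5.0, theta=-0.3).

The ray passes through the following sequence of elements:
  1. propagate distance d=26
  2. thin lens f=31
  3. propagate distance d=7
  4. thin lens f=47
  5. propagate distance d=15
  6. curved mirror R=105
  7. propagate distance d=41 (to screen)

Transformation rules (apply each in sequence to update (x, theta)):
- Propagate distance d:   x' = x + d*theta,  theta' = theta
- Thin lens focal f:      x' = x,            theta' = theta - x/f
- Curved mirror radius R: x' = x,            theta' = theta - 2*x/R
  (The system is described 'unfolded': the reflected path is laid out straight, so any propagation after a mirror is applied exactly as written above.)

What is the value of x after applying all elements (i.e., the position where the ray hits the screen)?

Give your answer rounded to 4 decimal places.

Initial: x=-5.0000 theta=-0.3000
After 1 (propagate distance d=26): x=-12.8000 theta=-0.3000
After 2 (thin lens f=31): x=-12.8000 theta=7/62 (≈0.1129)
After 3 (propagate distance d=7): x=-3723/310 (≈-12.0097) theta=7/62 (≈0.1129)
After 4 (thin lens f=47): x=-3723/310 (≈-12.0097) theta=2684/7285 (≈0.3684)
After 5 (propagate distance d=15): x=-94461/14570 (≈-6.4833) theta=2684/7285 (≈0.3684)
After 6 (curved mirror R=105): x=-94461/14570 (≈-6.4833) theta=125427/254975 (≈0.4919)
After 7 (propagate distance d=41 (to screen)): x=6978879/509950 (≈13.6854) theta=125427/254975 (≈0.4919)
Rounded to 4 decimal places: x = 13.6854

Answer: 13.6854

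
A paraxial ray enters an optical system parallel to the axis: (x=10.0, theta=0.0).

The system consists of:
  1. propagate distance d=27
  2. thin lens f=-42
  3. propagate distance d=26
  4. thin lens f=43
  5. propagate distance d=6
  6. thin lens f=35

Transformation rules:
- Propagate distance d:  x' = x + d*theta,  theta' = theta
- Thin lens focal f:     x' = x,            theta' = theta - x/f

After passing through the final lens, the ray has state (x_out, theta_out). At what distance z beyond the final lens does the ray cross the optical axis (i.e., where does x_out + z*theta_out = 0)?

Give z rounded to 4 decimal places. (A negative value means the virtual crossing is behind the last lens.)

Answer: 26.6073

Derivation:
Initial: x=10.0000 theta=0.0000
After 1 (propagate distance d=27): x=10.0000 theta=0.0000
After 2 (thin lens f=-42): x=10.0000 theta=5/21 (≈0.2381)
After 3 (propagate distance d=26): x=340/21 (≈16.1905) theta=5/21 (≈0.2381)
After 4 (thin lens f=43): x=340/21 (≈16.1905) theta=-125/903 (≈-0.1384)
After 5 (propagate distance d=6): x=13870/903 (≈15.3599) theta=-125/903 (≈-0.1384)
After 6 (thin lens f=35): x=13870/903 (≈15.3599) theta=-3649/6321 (≈-0.5773)
z_focus = -x_out/theta_out = -(13870/903)/(-3649/6321) = 97090/3649 ≈ 26.6073
Rounded to 4 decimal places: z = 26.6073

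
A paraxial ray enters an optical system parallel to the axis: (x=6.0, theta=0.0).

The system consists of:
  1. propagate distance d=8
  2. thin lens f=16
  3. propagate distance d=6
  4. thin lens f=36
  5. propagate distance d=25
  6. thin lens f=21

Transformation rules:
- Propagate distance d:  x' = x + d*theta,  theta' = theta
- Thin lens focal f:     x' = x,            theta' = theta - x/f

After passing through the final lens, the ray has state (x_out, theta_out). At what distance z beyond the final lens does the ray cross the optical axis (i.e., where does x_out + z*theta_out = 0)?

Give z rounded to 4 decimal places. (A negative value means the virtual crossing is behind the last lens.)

Answer: -94.2614

Derivation:
Initial: x=6.0000 theta=0.0000
After 1 (propagate distance d=8): x=6.0000 theta=0.0000
After 2 (thin lens f=16): x=6.0000 theta=-0.3750
After 3 (propagate distance d=6): x=3.7500 theta=-0.3750
After 4 (thin lens f=36): x=3.7500 theta=-23/48 (≈-0.4792)
After 5 (propagate distance d=25): x=-395/48 (≈-8.2292) theta=-23/48 (≈-0.4792)
After 6 (thin lens f=21): x=-395/48 (≈-8.2292) theta=-11/126 (≈-0.0873)
z_focus = -x_out/theta_out = -(-395/48)/(-11/126) = -8295/88 ≈ -94.2614
Rounded to 4 decimal places: z = -94.2614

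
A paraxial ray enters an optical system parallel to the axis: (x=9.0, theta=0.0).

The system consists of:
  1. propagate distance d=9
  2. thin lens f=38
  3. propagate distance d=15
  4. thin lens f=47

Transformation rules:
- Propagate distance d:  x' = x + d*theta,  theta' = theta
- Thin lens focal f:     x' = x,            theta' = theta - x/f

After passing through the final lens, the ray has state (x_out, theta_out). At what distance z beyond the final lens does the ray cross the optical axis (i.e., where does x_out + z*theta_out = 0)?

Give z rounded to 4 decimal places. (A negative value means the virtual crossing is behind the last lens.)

Initial: x=9.0000 theta=0.0000
After 1 (propagate distance d=9): x=9.0000 theta=0.0000
After 2 (thin lens f=38): x=9.0000 theta=-9/38 (≈-0.2368)
After 3 (propagate distance d=15): x=207/38 (≈5.4474) theta=-9/38 (≈-0.2368)
After 4 (thin lens f=47): x=207/38 (≈5.4474) theta=-315/893 (≈-0.3527)
z_focus = -x_out/theta_out = -(207/38)/(-315/893) = 1081/70 ≈ 15.4429
Rounded to 4 decimal places: z = 15.4429

Answer: 15.4429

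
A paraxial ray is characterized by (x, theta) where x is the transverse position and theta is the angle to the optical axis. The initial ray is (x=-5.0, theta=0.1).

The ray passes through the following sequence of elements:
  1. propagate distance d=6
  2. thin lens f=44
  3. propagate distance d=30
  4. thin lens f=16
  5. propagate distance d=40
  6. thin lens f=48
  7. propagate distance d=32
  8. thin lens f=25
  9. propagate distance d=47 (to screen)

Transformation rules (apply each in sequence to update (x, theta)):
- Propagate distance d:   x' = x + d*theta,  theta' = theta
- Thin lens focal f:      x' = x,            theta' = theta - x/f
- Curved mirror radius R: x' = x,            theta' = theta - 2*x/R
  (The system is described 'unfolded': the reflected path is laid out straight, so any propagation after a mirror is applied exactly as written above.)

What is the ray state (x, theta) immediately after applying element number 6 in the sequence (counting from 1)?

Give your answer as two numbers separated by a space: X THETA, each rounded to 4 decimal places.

Initial: x=-5.0000 theta=0.1000
After 1 (propagate distance d=6): x=-4.4000 theta=0.1000
After 2 (thin lens f=44): x=-4.4000 theta=0.2000
After 3 (propagate distance d=30): x=1.6000 theta=0.2000
After 4 (thin lens f=16): x=1.6000 theta=0.1000
After 5 (propagate distance d=40): x=5.6000 theta=0.1000
After 6 (thin lens f=48): x=5.6000 theta=-1/60 (≈-0.0167)
Rounded to 4 decimal places: x = 5.6000, theta = -0.0167

Answer: 5.6000 -0.0167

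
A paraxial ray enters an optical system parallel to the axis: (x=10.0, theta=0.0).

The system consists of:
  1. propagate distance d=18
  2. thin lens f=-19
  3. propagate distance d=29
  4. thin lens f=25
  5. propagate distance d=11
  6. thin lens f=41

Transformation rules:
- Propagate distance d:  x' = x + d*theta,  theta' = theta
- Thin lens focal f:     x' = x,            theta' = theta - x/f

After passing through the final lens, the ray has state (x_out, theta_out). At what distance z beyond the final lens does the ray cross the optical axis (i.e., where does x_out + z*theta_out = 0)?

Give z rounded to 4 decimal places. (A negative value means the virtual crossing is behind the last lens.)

Initial: x=10.0000 theta=0.0000
After 1 (propagate distance d=18): x=10.0000 theta=0.0000
After 2 (thin lens f=-19): x=10.0000 theta=10/19 (≈0.5263)
After 3 (propagate distance d=29): x=480/19 (≈25.2632) theta=10/19 (≈0.5263)
After 4 (thin lens f=25): x=480/19 (≈25.2632) theta=-46/95 (≈-0.4842)
After 5 (propagate distance d=11): x=1894/95 (≈19.9368) theta=-46/95 (≈-0.4842)
After 6 (thin lens f=41): x=1894/95 (≈19.9368) theta=-756/779 (≈-0.9705)
z_focus = -x_out/theta_out = -(1894/95)/(-756/779) = 38827/1890 ≈ 20.5434
Rounded to 4 decimal places: z = 20.5434

Answer: 20.5434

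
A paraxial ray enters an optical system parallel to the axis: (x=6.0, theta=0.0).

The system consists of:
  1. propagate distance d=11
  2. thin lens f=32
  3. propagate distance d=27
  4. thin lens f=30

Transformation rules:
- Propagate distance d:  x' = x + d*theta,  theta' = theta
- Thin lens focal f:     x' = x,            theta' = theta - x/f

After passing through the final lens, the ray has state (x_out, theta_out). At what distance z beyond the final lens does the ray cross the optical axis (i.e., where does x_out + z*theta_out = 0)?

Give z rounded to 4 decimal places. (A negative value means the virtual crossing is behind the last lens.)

Answer: 4.2857

Derivation:
Initial: x=6.0000 theta=0.0000
After 1 (propagate distance d=11): x=6.0000 theta=0.0000
After 2 (thin lens f=32): x=6.0000 theta=-0.1875
After 3 (propagate distance d=27): x=0.9375 theta=-0.1875
After 4 (thin lens f=30): x=0.9375 theta=-7/32 (≈-0.2188)
z_focus = -x_out/theta_out = -(0.9375)/(-7/32) = 30/7 ≈ 4.2857
Rounded to 4 decimal places: z = 4.2857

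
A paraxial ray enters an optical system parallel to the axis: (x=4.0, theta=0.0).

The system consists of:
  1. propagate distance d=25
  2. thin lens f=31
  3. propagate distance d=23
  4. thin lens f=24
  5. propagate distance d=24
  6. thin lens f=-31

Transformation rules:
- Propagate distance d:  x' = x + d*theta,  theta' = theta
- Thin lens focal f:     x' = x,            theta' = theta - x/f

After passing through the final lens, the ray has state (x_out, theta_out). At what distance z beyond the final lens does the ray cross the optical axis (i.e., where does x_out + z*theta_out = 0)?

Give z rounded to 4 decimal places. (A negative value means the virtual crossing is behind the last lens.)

Answer: -11.3878

Derivation:
Initial: x=4.0000 theta=0.0000
After 1 (propagate distance d=25): x=4.0000 theta=0.0000
After 2 (thin lens f=31): x=4.0000 theta=-4/31 (≈-0.1290)
After 3 (propagate distance d=23): x=32/31 (≈1.0323) theta=-4/31 (≈-0.1290)
After 4 (thin lens f=24): x=32/31 (≈1.0323) theta=-16/93 (≈-0.1720)
After 5 (propagate distance d=24): x=-96/31 (≈-3.0968) theta=-16/93 (≈-0.1720)
After 6 (thin lens f=-31): x=-96/31 (≈-3.0968) theta=-784/2883 (≈-0.2719)
z_focus = -x_out/theta_out = -(-96/31)/(-784/2883) = -558/49 ≈ -11.3878
Rounded to 4 decimal places: z = -11.3878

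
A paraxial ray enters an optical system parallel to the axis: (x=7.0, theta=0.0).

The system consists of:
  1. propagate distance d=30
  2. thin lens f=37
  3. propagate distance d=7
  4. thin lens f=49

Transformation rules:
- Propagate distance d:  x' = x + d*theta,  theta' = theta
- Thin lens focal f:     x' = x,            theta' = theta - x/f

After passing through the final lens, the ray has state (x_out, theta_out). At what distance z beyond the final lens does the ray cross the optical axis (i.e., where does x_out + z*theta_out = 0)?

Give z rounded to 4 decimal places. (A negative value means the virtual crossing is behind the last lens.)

Initial: x=7.0000 theta=0.0000
After 1 (propagate distance d=30): x=7.0000 theta=0.0000
After 2 (thin lens f=37): x=7.0000 theta=-7/37 (≈-0.1892)
After 3 (propagate distance d=7): x=210/37 (≈5.6757) theta=-7/37 (≈-0.1892)
After 4 (thin lens f=49): x=210/37 (≈5.6757) theta=-79/259 (≈-0.3050)
z_focus = -x_out/theta_out = -(210/37)/(-79/259) = 1470/79 ≈ 18.6076
Rounded to 4 decimal places: z = 18.6076

Answer: 18.6076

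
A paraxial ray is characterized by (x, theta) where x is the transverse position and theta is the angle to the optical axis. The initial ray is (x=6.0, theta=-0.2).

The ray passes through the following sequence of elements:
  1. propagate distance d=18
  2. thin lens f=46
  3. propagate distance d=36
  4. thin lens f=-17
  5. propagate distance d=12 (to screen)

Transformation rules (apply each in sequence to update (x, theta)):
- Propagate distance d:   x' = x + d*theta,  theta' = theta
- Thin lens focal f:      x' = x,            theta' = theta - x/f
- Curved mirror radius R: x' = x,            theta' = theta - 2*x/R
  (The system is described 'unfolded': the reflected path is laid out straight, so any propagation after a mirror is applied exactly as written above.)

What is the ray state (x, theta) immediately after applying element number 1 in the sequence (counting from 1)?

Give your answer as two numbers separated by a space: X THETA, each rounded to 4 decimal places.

Initial: x=6.0000 theta=-0.2000
After 1 (propagate distance d=18): x=2.4000 theta=-0.2000
Rounded to 4 decimal places: x = 2.4000, theta = -0.2000

Answer: 2.4000 -0.2000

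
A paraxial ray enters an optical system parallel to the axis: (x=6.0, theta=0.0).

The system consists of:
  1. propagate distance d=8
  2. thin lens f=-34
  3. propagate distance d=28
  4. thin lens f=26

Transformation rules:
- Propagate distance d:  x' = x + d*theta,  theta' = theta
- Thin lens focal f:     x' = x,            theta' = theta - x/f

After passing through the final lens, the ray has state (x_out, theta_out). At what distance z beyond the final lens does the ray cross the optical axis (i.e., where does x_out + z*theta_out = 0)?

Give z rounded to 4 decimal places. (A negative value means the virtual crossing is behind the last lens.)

Initial: x=6.0000 theta=0.0000
After 1 (propagate distance d=8): x=6.0000 theta=0.0000
After 2 (thin lens f=-34): x=6.0000 theta=3/17 (≈0.1765)
After 3 (propagate distance d=28): x=186/17 (≈10.9412) theta=3/17 (≈0.1765)
After 4 (thin lens f=26): x=186/17 (≈10.9412) theta=-54/221 (≈-0.2443)
z_focus = -x_out/theta_out = -(186/17)/(-54/221) = 403/9 ≈ 44.7778
Rounded to 4 decimal places: z = 44.7778

Answer: 44.7778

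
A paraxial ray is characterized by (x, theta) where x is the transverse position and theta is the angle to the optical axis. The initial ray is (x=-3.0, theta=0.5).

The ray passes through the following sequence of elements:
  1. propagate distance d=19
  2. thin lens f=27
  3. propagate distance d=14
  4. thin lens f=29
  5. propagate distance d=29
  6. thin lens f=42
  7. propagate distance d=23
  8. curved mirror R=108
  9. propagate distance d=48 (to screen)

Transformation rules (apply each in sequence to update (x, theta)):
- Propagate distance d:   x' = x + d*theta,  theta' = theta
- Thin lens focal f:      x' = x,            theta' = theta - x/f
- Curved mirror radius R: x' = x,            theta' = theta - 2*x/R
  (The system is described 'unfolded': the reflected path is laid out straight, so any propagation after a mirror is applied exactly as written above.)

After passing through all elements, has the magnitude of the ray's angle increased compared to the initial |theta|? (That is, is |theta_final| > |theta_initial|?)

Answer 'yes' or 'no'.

Answer: no

Derivation:
Initial: x=-3.0000 theta=0.5000
After 1 (propagate distance d=19): x=6.5000 theta=0.5000
After 2 (thin lens f=27): x=6.5000 theta=7/27 (≈0.2593)
After 3 (propagate distance d=14): x=547/54 (≈10.1296) theta=7/27 (≈0.2593)
After 4 (thin lens f=29): x=547/54 (≈10.1296) theta=-47/522 (≈-0.0900)
After 5 (propagate distance d=29): x=203/27 (≈7.5185) theta=-47/522 (≈-0.0900)
After 6 (thin lens f=42): x=203/27 (≈7.5185) theta=-632/2349 (≈-0.2691)
After 7 (propagate distance d=23): x=3125/2349 (≈1.3304) theta=-632/2349 (≈-0.2691)
After 8 (curved mirror R=108): x=3125/2349 (≈1.3304) theta=-37253/126846 (≈-0.2937)
After 9 (propagate distance d=48 (to screen)): x=-269899/21141 (≈-12.7666) theta=-37253/126846 (≈-0.2937)
|theta_initial|=0.5000 |theta_final|=37253/126846 (≈0.2937) -> not increased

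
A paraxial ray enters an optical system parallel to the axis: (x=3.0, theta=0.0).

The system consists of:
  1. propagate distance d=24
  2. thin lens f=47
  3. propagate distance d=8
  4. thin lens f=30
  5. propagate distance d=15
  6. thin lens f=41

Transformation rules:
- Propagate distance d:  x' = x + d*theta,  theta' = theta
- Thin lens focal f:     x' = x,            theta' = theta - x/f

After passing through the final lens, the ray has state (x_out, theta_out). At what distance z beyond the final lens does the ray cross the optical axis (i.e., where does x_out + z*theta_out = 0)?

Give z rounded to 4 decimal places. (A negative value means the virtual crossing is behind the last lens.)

Answer: 1.8674

Derivation:
Initial: x=3.0000 theta=0.0000
After 1 (propagate distance d=24): x=3.0000 theta=0.0000
After 2 (thin lens f=47): x=3.0000 theta=-3/47 (≈-0.0638)
After 3 (propagate distance d=8): x=117/47 (≈2.4894) theta=-3/47 (≈-0.0638)
After 4 (thin lens f=30): x=117/47 (≈2.4894) theta=-69/470 (≈-0.1468)
After 5 (propagate distance d=15): x=27/94 (≈0.2872) theta=-69/470 (≈-0.1468)
After 6 (thin lens f=41): x=27/94 (≈0.2872) theta=-1482/9635 (≈-0.1538)
z_focus = -x_out/theta_out = -(27/94)/(-1482/9635) = 1845/988 ≈ 1.8674
Rounded to 4 decimal places: z = 1.8674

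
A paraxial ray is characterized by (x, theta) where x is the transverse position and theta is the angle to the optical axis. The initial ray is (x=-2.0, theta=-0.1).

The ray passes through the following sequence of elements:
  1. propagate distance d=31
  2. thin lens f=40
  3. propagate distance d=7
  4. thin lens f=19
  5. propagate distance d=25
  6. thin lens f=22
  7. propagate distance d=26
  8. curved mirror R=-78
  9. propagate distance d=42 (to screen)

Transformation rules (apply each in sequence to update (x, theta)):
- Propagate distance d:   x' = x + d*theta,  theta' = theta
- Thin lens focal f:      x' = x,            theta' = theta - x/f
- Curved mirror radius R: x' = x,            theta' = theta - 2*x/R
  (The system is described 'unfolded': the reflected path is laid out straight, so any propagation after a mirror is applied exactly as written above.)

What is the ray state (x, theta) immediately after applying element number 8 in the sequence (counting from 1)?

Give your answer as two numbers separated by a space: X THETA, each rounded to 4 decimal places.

Answer: 7.0238 0.3642

Derivation:
Initial: x=-2.0000 theta=-0.1000
After 1 (propagate distance d=31): x=-5.1000 theta=-0.1000
After 2 (thin lens f=40): x=-5.1000 theta=0.0275
After 3 (propagate distance d=7): x=-4.9075 theta=0.0275
After 4 (thin lens f=19): x=-4.9075 theta=543/1900 (≈0.2858)
After 5 (propagate distance d=25): x=17003/7600 (≈2.2372) theta=543/1900 (≈0.2858)
After 6 (thin lens f=22): x=17003/7600 (≈2.2372) theta=30781/167200 (≈0.1841)
After 7 (propagate distance d=26): x=293593/41800 (≈7.0238) theta=30781/167200 (≈0.1841)
After 8 (curved mirror R=-78): x=293593/41800 (≈7.0238) theta=2374831/6520800 (≈0.3642)
Rounded to 4 decimal places: x = 7.0238, theta = 0.3642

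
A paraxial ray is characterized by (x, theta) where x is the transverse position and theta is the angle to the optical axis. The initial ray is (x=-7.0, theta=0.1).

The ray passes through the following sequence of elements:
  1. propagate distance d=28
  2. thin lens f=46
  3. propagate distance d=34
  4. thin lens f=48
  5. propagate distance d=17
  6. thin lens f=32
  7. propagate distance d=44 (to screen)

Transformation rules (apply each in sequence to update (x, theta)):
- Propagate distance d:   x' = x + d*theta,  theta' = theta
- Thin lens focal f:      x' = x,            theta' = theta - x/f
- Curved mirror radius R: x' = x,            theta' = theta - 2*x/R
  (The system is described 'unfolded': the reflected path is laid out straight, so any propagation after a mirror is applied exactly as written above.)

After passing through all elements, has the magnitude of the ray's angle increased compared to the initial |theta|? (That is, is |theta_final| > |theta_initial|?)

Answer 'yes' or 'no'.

Answer: no

Derivation:
Initial: x=-7.0000 theta=0.1000
After 1 (propagate distance d=28): x=-4.2000 theta=0.1000
After 2 (thin lens f=46): x=-4.2000 theta=22/115 (≈0.1913)
After 3 (propagate distance d=34): x=53/23 (≈2.3043) theta=22/115 (≈0.1913)
After 4 (thin lens f=48): x=53/23 (≈2.3043) theta=791/5520 (≈0.1433)
After 5 (propagate distance d=17): x=26167/5520 (≈4.7404) theta=791/5520 (≈0.1433)
After 6 (thin lens f=32): x=26167/5520 (≈4.7404) theta=-57/11776 (≈-0.0048)
After 7 (propagate distance d=44 (to screen)): x=199931/44160 (≈4.5274) theta=-57/11776 (≈-0.0048)
|theta_initial|=0.1000 |theta_final|=57/11776 (≈0.0048) -> not increased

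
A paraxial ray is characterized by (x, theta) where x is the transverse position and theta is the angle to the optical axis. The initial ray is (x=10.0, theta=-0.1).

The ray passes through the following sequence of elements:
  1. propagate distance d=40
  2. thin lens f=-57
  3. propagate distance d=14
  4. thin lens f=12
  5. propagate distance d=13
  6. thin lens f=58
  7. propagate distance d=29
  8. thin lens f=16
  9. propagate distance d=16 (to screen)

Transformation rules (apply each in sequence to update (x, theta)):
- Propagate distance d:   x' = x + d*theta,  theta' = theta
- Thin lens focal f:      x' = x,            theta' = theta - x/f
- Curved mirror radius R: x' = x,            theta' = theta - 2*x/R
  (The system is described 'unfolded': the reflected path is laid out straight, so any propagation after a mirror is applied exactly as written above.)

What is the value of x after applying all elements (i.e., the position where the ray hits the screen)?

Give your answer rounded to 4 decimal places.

Initial: x=10.0000 theta=-0.1000
After 1 (propagate distance d=40): x=6.0000 theta=-0.1000
After 2 (thin lens f=-57): x=6.0000 theta=1/190 (≈0.0053)
After 3 (propagate distance d=14): x=577/95 (≈6.0737) theta=1/190 (≈0.0053)
After 4 (thin lens f=12): x=577/95 (≈6.0737) theta=-571/1140 (≈-0.5009)
After 5 (propagate distance d=13): x=-499/1140 (≈-0.4377) theta=-571/1140 (≈-0.5009)
After 6 (thin lens f=58): x=-499/1140 (≈-0.4377) theta=-10873/22040 (≈-0.4933)
After 7 (propagate distance d=29): x=-33617/2280 (≈-14.7443) theta=-10873/22040 (≈-0.4933)
After 8 (thin lens f=16): x=-33617/2280 (≈-14.7443) theta=452989/1057920 (≈0.4282)
After 9 (propagate distance d=16 (to screen)): x=-21746/2755 (≈-7.8933) theta=452989/1057920 (≈0.4282)
Rounded to 4 decimal places: x = -7.8933

Answer: -7.8933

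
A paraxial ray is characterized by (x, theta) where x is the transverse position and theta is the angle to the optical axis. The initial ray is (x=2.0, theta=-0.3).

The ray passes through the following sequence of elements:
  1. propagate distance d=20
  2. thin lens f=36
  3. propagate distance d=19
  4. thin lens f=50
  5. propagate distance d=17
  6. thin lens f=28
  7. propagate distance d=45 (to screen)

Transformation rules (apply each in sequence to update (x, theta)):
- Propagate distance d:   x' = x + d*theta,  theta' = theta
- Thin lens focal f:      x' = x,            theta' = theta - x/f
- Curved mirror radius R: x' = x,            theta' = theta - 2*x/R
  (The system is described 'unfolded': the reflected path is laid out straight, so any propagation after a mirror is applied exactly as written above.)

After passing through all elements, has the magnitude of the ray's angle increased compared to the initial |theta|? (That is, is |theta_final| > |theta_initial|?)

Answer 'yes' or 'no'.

Answer: no

Derivation:
Initial: x=2.0000 theta=-0.3000
After 1 (propagate distance d=20): x=-4.0000 theta=-0.3000
After 2 (thin lens f=36): x=-4.0000 theta=-17/90 (≈-0.1889)
After 3 (propagate distance d=19): x=-683/90 (≈-7.5889) theta=-17/90 (≈-0.1889)
After 4 (thin lens f=50): x=-683/90 (≈-7.5889) theta=-167/4500 (≈-0.0371)
After 5 (propagate distance d=17): x=-36989/4500 (≈-8.2198) theta=-167/4500 (≈-0.0371)
After 6 (thin lens f=28): x=-36989/4500 (≈-8.2198) theta=10771/42000 (≈0.2565)
After 7 (propagate distance d=45 (to screen)): x=418393/126000 (≈3.3206) theta=10771/42000 (≈0.2565)
|theta_initial|=0.3000 |theta_final|=10771/42000 (≈0.2565) -> not increased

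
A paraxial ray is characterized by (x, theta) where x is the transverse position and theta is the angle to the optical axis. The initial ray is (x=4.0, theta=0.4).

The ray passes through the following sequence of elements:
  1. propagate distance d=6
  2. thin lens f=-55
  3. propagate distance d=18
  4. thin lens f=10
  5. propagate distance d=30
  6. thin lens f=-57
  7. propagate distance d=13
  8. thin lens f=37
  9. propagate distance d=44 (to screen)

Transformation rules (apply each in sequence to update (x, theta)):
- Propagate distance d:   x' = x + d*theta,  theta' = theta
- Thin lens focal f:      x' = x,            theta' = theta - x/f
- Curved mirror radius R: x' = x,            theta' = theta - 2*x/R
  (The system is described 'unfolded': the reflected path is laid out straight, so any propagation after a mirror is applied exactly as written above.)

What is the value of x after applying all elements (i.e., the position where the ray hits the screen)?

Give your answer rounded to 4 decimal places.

Answer: -52.3245

Derivation:
Initial: x=4.0000 theta=0.4000
After 1 (propagate distance d=6): x=6.4000 theta=0.4000
After 2 (thin lens f=-55): x=6.4000 theta=142/275 (≈0.5164)
After 3 (propagate distance d=18): x=4316/275 (≈15.6945) theta=142/275 (≈0.5164)
After 4 (thin lens f=10): x=4316/275 (≈15.6945) theta=-1448/1375 (≈-1.0531)
After 5 (propagate distance d=30): x=-4372/275 (≈-15.8982) theta=-1448/1375 (≈-1.0531)
After 6 (thin lens f=-57): x=-4372/275 (≈-15.8982) theta=-104396/78375 (≈-1.3320)
After 7 (propagate distance d=13): x=-2603168/78375 (≈-33.2143) theta=-104396/78375 (≈-1.3320)
After 8 (thin lens f=37): x=-2603168/78375 (≈-33.2143) theta=-419828/966625 (≈-0.4343)
After 9 (propagate distance d=44 (to screen)): x=-151734512/2899875 (≈-52.3245) theta=-419828/966625 (≈-0.4343)
Rounded to 4 decimal places: x = -52.3245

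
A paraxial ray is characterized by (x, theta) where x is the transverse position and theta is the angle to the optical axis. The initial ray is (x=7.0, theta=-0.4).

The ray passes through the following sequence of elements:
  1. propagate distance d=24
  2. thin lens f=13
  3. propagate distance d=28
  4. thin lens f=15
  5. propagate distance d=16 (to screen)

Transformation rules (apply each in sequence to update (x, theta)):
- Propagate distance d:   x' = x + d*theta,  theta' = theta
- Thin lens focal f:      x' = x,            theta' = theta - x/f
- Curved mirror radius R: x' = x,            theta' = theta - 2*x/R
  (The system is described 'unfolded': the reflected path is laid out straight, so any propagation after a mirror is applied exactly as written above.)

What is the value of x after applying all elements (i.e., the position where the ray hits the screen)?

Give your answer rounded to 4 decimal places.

Initial: x=7.0000 theta=-0.4000
After 1 (propagate distance d=24): x=-2.6000 theta=-0.4000
After 2 (thin lens f=13): x=-2.6000 theta=-0.2000
After 3 (propagate distance d=28): x=-8.2000 theta=-0.2000
After 4 (thin lens f=15): x=-8.2000 theta=26/75 (≈0.3467)
After 5 (propagate distance d=16 (to screen)): x=-199/75 (≈-2.6533) theta=26/75 (≈0.3467)
Rounded to 4 decimal places: x = -2.6533

Answer: -2.6533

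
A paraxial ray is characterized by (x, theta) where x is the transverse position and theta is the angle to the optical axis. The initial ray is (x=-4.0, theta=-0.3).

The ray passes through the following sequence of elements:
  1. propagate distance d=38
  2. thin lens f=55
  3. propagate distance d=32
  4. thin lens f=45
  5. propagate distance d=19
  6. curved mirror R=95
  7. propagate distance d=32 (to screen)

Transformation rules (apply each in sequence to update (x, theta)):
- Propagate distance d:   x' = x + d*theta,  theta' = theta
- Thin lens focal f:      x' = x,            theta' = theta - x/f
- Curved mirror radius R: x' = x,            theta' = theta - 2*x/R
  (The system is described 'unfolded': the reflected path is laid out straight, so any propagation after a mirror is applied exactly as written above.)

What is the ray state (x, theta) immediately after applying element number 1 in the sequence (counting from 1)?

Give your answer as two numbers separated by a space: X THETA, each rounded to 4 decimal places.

Initial: x=-4.0000 theta=-0.3000
After 1 (propagate distance d=38): x=-15.4000 theta=-0.3000
Rounded to 4 decimal places: x = -15.4000, theta = -0.3000

Answer: -15.4000 -0.3000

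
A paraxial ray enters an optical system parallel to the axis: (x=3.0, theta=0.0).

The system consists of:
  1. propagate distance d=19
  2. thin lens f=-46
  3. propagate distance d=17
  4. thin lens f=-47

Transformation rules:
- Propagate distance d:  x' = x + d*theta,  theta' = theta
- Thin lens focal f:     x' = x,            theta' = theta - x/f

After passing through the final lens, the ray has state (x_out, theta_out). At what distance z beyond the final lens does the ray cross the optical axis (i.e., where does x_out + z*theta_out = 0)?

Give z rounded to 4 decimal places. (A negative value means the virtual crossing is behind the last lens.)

Answer: -26.9182

Derivation:
Initial: x=3.0000 theta=0.0000
After 1 (propagate distance d=19): x=3.0000 theta=0.0000
After 2 (thin lens f=-46): x=3.0000 theta=3/46 (≈0.0652)
After 3 (propagate distance d=17): x=189/46 (≈4.1087) theta=3/46 (≈0.0652)
After 4 (thin lens f=-47): x=189/46 (≈4.1087) theta=165/1081 (≈0.1526)
z_focus = -x_out/theta_out = -(189/46)/(165/1081) = -2961/110 ≈ -26.9182
Rounded to 4 decimal places: z = -26.9182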